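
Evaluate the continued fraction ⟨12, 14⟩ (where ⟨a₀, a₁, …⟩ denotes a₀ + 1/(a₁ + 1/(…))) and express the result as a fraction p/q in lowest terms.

a_0 = 12: 12/1
a_1 = 14: 169/14

169/14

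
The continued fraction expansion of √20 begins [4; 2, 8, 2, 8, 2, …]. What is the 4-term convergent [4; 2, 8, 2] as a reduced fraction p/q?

161/36

Start with 2.
8 + 1/(2/1) = 8 + 1/2 = 17/2
2 + 1/(17/2) = 2 + 2/17 = 36/17
4 + 1/(36/17) = 4 + 17/36 = 161/36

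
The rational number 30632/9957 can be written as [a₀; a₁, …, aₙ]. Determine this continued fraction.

⌊30632/9957⌋ = 3, remainder 761
⌊9957/761⌋ = 13, remainder 64
⌊761/64⌋ = 11, remainder 57
⌊64/57⌋ = 1, remainder 7
⌊57/7⌋ = 8, remainder 1
⌊7/1⌋ = 7, remainder 0

[3; 13, 11, 1, 8, 7]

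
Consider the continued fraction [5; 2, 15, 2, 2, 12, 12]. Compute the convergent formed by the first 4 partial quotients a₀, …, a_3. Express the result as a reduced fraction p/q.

Start with 2.
15 + 1/(2/1) = 15 + 1/2 = 31/2
2 + 1/(31/2) = 2 + 2/31 = 64/31
5 + 1/(64/31) = 5 + 31/64 = 351/64

351/64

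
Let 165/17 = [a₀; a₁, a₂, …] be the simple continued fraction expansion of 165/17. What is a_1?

1

Repeatedly divide and take the remainder:
165 ÷ 17 → quotient 9, remainder 12
17 ÷ 12 → quotient 1, remainder 5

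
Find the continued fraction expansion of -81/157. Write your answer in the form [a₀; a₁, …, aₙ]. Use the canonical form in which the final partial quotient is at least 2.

-81 ÷ 157 → quotient -1, remainder 76
157 ÷ 76 → quotient 2, remainder 5
76 ÷ 5 → quotient 15, remainder 1
5 ÷ 1 → quotient 5, remainder 0

[-1; 2, 15, 5]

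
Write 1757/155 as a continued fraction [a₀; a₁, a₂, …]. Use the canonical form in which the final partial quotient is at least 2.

Repeatedly divide and take the remainder:
⌊1757/155⌋ = 11, remainder 52
⌊155/52⌋ = 2, remainder 51
⌊52/51⌋ = 1, remainder 1
⌊51/1⌋ = 51, remainder 0

[11; 2, 1, 51]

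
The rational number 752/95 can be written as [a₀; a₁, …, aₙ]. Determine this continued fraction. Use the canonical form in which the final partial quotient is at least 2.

Repeatedly divide and take the remainder:
⌊752/95⌋ = 7, remainder 87
⌊95/87⌋ = 1, remainder 8
⌊87/8⌋ = 10, remainder 7
⌊8/7⌋ = 1, remainder 1
⌊7/1⌋ = 7, remainder 0

[7; 1, 10, 1, 7]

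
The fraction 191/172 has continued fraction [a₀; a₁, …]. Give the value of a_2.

19

191 = 1·172 + 19, so a_0 = 1
172 = 9·19 + 1, so a_1 = 9
19 = 19·1 + 0, so a_2 = 19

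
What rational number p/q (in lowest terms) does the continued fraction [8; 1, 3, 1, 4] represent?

Use the convergent recurrence hₖ = aₖ·hₖ₋₁ + hₖ₋₂ (and likewise for the denominators kₖ):
a_0 = 8: 8/1
a_1 = 1: 9/1
a_2 = 3: 35/4
a_3 = 1: 44/5
a_4 = 4: 211/24

211/24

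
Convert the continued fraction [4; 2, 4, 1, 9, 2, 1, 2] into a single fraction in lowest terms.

3995/897

a_0 = 4: 4/1
a_1 = 2: 9/2
a_2 = 4: 40/9
a_3 = 1: 49/11
a_4 = 9: 481/108
a_5 = 2: 1011/227
a_6 = 1: 1492/335
a_7 = 2: 3995/897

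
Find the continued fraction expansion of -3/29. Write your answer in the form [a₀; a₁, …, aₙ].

[-1; 1, 8, 1, 2]

-3 = -1·29 + 26, so a_0 = -1
29 = 1·26 + 3, so a_1 = 1
26 = 8·3 + 2, so a_2 = 8
3 = 1·2 + 1, so a_3 = 1
2 = 2·1 + 0, so a_4 = 2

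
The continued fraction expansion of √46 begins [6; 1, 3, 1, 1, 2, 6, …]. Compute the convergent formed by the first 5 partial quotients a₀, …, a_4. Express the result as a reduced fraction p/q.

61/9

Start with 1.
1 + 1/(1/1) = 1 + 1/1 = 2/1
3 + 1/(2/1) = 3 + 1/2 = 7/2
1 + 1/(7/2) = 1 + 2/7 = 9/7
6 + 1/(9/7) = 6 + 7/9 = 61/9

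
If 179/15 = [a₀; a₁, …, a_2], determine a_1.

1

179 = 11·15 + 14, so a_0 = 11
15 = 1·14 + 1, so a_1 = 1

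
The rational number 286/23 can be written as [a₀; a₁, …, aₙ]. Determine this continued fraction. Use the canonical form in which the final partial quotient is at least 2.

286 ÷ 23 → quotient 12, remainder 10
23 ÷ 10 → quotient 2, remainder 3
10 ÷ 3 → quotient 3, remainder 1
3 ÷ 1 → quotient 3, remainder 0

[12; 2, 3, 3]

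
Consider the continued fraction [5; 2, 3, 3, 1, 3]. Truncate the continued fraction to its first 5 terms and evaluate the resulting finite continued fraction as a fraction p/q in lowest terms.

Start with 1.
3 + 1/(1/1) = 3 + 1/1 = 4/1
3 + 1/(4/1) = 3 + 1/4 = 13/4
2 + 1/(13/4) = 2 + 4/13 = 30/13
5 + 1/(30/13) = 5 + 13/30 = 163/30

163/30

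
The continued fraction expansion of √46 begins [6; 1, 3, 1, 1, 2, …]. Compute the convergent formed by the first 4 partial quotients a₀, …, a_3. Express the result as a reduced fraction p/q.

Collapse the nested fraction from the inside out:
Start with 1.
3 + 1/(1/1) = 3 + 1/1 = 4/1
1 + 1/(4/1) = 1 + 1/4 = 5/4
6 + 1/(5/4) = 6 + 4/5 = 34/5

34/5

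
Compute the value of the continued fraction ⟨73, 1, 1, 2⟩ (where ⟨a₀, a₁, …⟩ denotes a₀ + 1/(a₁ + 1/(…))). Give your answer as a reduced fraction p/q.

368/5

Collapse the nested fraction from the inside out:
Start with 2.
1 + 1/(2/1) = 1 + 1/2 = 3/2
1 + 1/(3/2) = 1 + 2/3 = 5/3
73 + 1/(5/3) = 73 + 3/5 = 368/5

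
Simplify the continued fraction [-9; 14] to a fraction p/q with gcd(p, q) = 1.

-125/14

Start with 14.
-9 + 1/(14/1) = -9 + 1/14 = -125/14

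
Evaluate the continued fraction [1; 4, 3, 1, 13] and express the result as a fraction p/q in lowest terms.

Build up convergents one term at a time:
a_0 = 1: 1/1
a_1 = 4: 5/4
a_2 = 3: 16/13
a_3 = 1: 21/17
a_4 = 13: 289/234

289/234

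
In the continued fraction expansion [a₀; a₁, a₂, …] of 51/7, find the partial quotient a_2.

2

Apply division with remainder until the remainder is 0:
51 ÷ 7 → quotient 7, remainder 2
7 ÷ 2 → quotient 3, remainder 1
2 ÷ 1 → quotient 2, remainder 0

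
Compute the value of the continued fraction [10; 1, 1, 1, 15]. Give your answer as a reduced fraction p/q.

Use the convergent recurrence hₖ = aₖ·hₖ₋₁ + hₖ₋₂ (and likewise for the denominators kₖ):
a_0 = 10: 10/1
a_1 = 1: 11/1
a_2 = 1: 21/2
a_3 = 1: 32/3
a_4 = 15: 501/47

501/47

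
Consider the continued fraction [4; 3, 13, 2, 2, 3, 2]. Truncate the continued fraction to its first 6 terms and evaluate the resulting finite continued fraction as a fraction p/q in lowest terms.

3032/701

a_0 = 4: 4/1
a_1 = 3: 13/3
a_2 = 13: 173/40
a_3 = 2: 359/83
a_4 = 2: 891/206
a_5 = 3: 3032/701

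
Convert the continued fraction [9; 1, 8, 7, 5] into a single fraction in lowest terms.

3254/329

a_0 = 9: 9/1
a_1 = 1: 10/1
a_2 = 8: 89/9
a_3 = 7: 633/64
a_4 = 5: 3254/329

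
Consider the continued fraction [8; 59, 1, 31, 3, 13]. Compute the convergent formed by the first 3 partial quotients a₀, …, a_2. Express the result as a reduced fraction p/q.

481/60

a_0 = 8: 8/1
a_1 = 59: 473/59
a_2 = 1: 481/60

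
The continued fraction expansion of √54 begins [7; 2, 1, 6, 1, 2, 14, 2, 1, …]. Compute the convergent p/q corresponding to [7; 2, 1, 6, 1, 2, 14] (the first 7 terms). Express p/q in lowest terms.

6959/947

Collapse the nested fraction from the inside out:
Start with 14.
2 + 1/(14/1) = 2 + 1/14 = 29/14
1 + 1/(29/14) = 1 + 14/29 = 43/29
6 + 1/(43/29) = 6 + 29/43 = 287/43
1 + 1/(287/43) = 1 + 43/287 = 330/287
2 + 1/(330/287) = 2 + 287/330 = 947/330
7 + 1/(947/330) = 7 + 330/947 = 6959/947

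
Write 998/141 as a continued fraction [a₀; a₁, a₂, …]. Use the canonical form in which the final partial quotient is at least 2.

[7; 12, 1, 4, 2]

⌊998/141⌋ = 7, remainder 11
⌊141/11⌋ = 12, remainder 9
⌊11/9⌋ = 1, remainder 2
⌊9/2⌋ = 4, remainder 1
⌊2/1⌋ = 2, remainder 0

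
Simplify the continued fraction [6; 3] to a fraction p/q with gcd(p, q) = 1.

Build up convergents one term at a time:
a_0 = 6: 6/1
a_1 = 3: 19/3

19/3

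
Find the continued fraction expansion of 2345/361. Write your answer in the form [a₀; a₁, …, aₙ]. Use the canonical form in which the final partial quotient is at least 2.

[6; 2, 59, 1, 2]

2345 ÷ 361 → quotient 6, remainder 179
361 ÷ 179 → quotient 2, remainder 3
179 ÷ 3 → quotient 59, remainder 2
3 ÷ 2 → quotient 1, remainder 1
2 ÷ 1 → quotient 2, remainder 0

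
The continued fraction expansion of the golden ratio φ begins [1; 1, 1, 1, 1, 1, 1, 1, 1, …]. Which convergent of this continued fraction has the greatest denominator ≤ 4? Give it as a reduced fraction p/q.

5/3

a_0 = 1: 1/1  (≤ bound)
a_1 = 1: 2/1  (≤ bound)
a_2 = 1: 3/2  (≤ bound)
a_3 = 1: 5/3  (≤ bound)
a_4 = 1: 8/5  (> 4, stop)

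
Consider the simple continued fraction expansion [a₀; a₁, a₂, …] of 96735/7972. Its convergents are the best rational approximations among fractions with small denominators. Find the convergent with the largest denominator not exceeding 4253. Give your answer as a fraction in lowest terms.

21587/1779

a_0 = 12: 12/1  (≤ bound)
a_1 = 7: 85/7  (≤ bound)
a_2 = 2: 182/15  (≤ bound)
a_3 = 3: 631/52  (≤ bound)
a_4 = 1: 813/67  (≤ bound)
a_5 = 12: 10387/856  (≤ bound)
a_6 = 2: 21587/1779  (≤ bound)
a_7 = 4: 96735/7972  (> 4253, stop)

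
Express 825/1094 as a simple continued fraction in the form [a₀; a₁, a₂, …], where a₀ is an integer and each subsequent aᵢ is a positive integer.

825 = 0·1094 + 825, so a_0 = 0
1094 = 1·825 + 269, so a_1 = 1
825 = 3·269 + 18, so a_2 = 3
269 = 14·18 + 17, so a_3 = 14
18 = 1·17 + 1, so a_4 = 1
17 = 17·1 + 0, so a_5 = 17

[0; 1, 3, 14, 1, 17]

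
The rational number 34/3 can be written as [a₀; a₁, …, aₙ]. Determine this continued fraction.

[11; 3]

34 ÷ 3 → quotient 11, remainder 1
3 ÷ 1 → quotient 3, remainder 0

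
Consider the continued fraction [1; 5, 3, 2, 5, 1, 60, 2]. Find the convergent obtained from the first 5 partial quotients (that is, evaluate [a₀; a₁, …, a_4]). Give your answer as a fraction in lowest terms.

239/201

Build up convergents one term at a time:
a_0 = 1: 1/1
a_1 = 5: 6/5
a_2 = 3: 19/16
a_3 = 2: 44/37
a_4 = 5: 239/201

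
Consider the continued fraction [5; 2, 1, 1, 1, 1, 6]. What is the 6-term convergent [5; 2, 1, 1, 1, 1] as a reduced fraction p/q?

70/13

Start with 1.
1 + 1/(1/1) = 1 + 1/1 = 2/1
1 + 1/(2/1) = 1 + 1/2 = 3/2
1 + 1/(3/2) = 1 + 2/3 = 5/3
2 + 1/(5/3) = 2 + 3/5 = 13/5
5 + 1/(13/5) = 5 + 5/13 = 70/13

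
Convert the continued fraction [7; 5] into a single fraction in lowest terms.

36/5

a_0 = 7: 7/1
a_1 = 5: 36/5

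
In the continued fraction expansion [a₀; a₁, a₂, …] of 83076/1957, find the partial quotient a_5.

Apply division with remainder until the remainder is 0:
⌊83076/1957⌋ = 42, remainder 882
⌊1957/882⌋ = 2, remainder 193
⌊882/193⌋ = 4, remainder 110
⌊193/110⌋ = 1, remainder 83
⌊110/83⌋ = 1, remainder 27
⌊83/27⌋ = 3, remainder 2

3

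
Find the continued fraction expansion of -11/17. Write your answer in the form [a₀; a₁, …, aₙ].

Repeatedly divide and take the remainder:
-11 = -1·17 + 6, so a_0 = -1
17 = 2·6 + 5, so a_1 = 2
6 = 1·5 + 1, so a_2 = 1
5 = 5·1 + 0, so a_3 = 5

[-1; 2, 1, 5]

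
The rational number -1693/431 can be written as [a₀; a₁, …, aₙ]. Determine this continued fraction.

[-4; 13, 1, 9, 3]

-1693 ÷ 431 → quotient -4, remainder 31
431 ÷ 31 → quotient 13, remainder 28
31 ÷ 28 → quotient 1, remainder 3
28 ÷ 3 → quotient 9, remainder 1
3 ÷ 1 → quotient 3, remainder 0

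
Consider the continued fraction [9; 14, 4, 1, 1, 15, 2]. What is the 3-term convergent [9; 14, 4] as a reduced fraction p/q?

Start with 4.
14 + 1/(4/1) = 14 + 1/4 = 57/4
9 + 1/(57/4) = 9 + 4/57 = 517/57

517/57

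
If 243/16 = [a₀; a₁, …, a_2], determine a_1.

Run the Euclidean algorithm, recording each quotient:
243 = 15·16 + 3, so a_0 = 15
16 = 5·3 + 1, so a_1 = 5

5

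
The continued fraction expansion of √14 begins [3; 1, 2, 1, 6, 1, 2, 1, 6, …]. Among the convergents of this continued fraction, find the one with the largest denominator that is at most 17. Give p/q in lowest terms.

15/4

a_0 = 3: 3/1  (≤ bound)
a_1 = 1: 4/1  (≤ bound)
a_2 = 2: 11/3  (≤ bound)
a_3 = 1: 15/4  (≤ bound)
a_4 = 6: 101/27  (> 17, stop)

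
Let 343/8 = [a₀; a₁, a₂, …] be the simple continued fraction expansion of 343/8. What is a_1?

1

Apply division with remainder until the remainder is 0:
343 ÷ 8 → quotient 42, remainder 7
8 ÷ 7 → quotient 1, remainder 1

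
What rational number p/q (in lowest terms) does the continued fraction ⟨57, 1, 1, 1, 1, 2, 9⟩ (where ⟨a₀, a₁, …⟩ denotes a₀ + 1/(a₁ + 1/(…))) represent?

7029/122

Starting at the tail and folding back:
Start with 9.
2 + 1/(9/1) = 2 + 1/9 = 19/9
1 + 1/(19/9) = 1 + 9/19 = 28/19
1 + 1/(28/19) = 1 + 19/28 = 47/28
1 + 1/(47/28) = 1 + 28/47 = 75/47
1 + 1/(75/47) = 1 + 47/75 = 122/75
57 + 1/(122/75) = 57 + 75/122 = 7029/122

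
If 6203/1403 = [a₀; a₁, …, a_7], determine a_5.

Apply division with remainder until the remainder is 0:
⌊6203/1403⌋ = 4, remainder 591
⌊1403/591⌋ = 2, remainder 221
⌊591/221⌋ = 2, remainder 149
⌊221/149⌋ = 1, remainder 72
⌊149/72⌋ = 2, remainder 5
⌊72/5⌋ = 14, remainder 2

14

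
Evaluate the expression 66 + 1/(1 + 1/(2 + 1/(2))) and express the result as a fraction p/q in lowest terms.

467/7

Start with 2.
2 + 1/(2/1) = 2 + 1/2 = 5/2
1 + 1/(5/2) = 1 + 2/5 = 7/5
66 + 1/(7/5) = 66 + 5/7 = 467/7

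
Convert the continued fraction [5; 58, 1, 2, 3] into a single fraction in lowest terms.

a_0 = 5: 5/1
a_1 = 58: 291/58
a_2 = 1: 296/59
a_3 = 2: 883/176
a_4 = 3: 2945/587

2945/587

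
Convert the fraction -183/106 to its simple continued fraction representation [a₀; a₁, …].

-183 ÷ 106 → quotient -2, remainder 29
106 ÷ 29 → quotient 3, remainder 19
29 ÷ 19 → quotient 1, remainder 10
19 ÷ 10 → quotient 1, remainder 9
10 ÷ 9 → quotient 1, remainder 1
9 ÷ 1 → quotient 9, remainder 0

[-2; 3, 1, 1, 1, 9]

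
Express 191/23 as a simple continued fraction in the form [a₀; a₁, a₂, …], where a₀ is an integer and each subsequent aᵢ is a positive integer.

Run the Euclidean algorithm, recording each quotient:
191 ÷ 23 → quotient 8, remainder 7
23 ÷ 7 → quotient 3, remainder 2
7 ÷ 2 → quotient 3, remainder 1
2 ÷ 1 → quotient 2, remainder 0

[8; 3, 3, 2]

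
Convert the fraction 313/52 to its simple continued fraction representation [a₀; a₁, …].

[6; 52]

313 = 6·52 + 1, so a_0 = 6
52 = 52·1 + 0, so a_1 = 52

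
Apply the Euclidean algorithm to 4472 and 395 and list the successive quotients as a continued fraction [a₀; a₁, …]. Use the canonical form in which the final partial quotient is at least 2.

[11; 3, 9, 14]

⌊4472/395⌋ = 11, remainder 127
⌊395/127⌋ = 3, remainder 14
⌊127/14⌋ = 9, remainder 1
⌊14/1⌋ = 14, remainder 0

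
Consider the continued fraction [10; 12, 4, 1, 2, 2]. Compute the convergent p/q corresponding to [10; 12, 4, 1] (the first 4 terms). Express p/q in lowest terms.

615/61

Start with 1.
4 + 1/(1/1) = 4 + 1/1 = 5/1
12 + 1/(5/1) = 12 + 1/5 = 61/5
10 + 1/(61/5) = 10 + 5/61 = 615/61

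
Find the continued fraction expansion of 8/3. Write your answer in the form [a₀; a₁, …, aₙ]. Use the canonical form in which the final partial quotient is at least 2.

[2; 1, 2]

8 = 2·3 + 2, so a_0 = 2
3 = 1·2 + 1, so a_1 = 1
2 = 2·1 + 0, so a_2 = 2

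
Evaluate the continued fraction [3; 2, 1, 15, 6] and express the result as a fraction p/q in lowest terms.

a_0 = 3: 3/1
a_1 = 2: 7/2
a_2 = 1: 10/3
a_3 = 15: 157/47
a_4 = 6: 952/285

952/285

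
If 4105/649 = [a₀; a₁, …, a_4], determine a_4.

3

Run the Euclidean algorithm, recording each quotient:
4105 ÷ 649 → quotient 6, remainder 211
649 ÷ 211 → quotient 3, remainder 16
211 ÷ 16 → quotient 13, remainder 3
16 ÷ 3 → quotient 5, remainder 1
3 ÷ 1 → quotient 3, remainder 0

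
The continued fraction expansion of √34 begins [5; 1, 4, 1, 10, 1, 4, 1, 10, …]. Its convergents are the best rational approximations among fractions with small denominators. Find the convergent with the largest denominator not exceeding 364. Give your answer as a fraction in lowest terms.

a_0 = 5: 5/1  (≤ bound)
a_1 = 1: 6/1  (≤ bound)
a_2 = 4: 29/5  (≤ bound)
a_3 = 1: 35/6  (≤ bound)
a_4 = 10: 379/65  (≤ bound)
a_5 = 1: 414/71  (≤ bound)
a_6 = 4: 2035/349  (≤ bound)
a_7 = 1: 2449/420  (> 364, stop)

2035/349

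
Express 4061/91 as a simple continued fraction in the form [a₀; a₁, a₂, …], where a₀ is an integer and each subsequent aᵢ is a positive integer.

4061 ÷ 91 → quotient 44, remainder 57
91 ÷ 57 → quotient 1, remainder 34
57 ÷ 34 → quotient 1, remainder 23
34 ÷ 23 → quotient 1, remainder 11
23 ÷ 11 → quotient 2, remainder 1
11 ÷ 1 → quotient 11, remainder 0

[44; 1, 1, 1, 2, 11]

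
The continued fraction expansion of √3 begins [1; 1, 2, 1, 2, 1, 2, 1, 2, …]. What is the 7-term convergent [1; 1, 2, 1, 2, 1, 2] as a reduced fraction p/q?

71/41

Compute successive convergents:
a_0 = 1: 1/1
a_1 = 1: 2/1
a_2 = 2: 5/3
a_3 = 1: 7/4
a_4 = 2: 19/11
a_5 = 1: 26/15
a_6 = 2: 71/41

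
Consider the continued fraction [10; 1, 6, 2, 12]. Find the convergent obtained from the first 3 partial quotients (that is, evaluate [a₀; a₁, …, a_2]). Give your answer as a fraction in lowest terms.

Work from the innermost term outward:
Start with 6.
1 + 1/(6/1) = 1 + 1/6 = 7/6
10 + 1/(7/6) = 10 + 6/7 = 76/7

76/7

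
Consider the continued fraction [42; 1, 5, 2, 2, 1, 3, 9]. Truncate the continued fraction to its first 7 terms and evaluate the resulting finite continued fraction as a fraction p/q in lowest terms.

7155/167

Build up convergents one term at a time:
a_0 = 42: 42/1
a_1 = 1: 43/1
a_2 = 5: 257/6
a_3 = 2: 557/13
a_4 = 2: 1371/32
a_5 = 1: 1928/45
a_6 = 3: 7155/167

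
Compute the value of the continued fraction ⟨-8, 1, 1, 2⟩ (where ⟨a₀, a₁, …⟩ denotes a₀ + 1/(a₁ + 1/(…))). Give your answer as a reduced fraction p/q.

-37/5

a_0 = -8: -8/1
a_1 = 1: -7/1
a_2 = 1: -15/2
a_3 = 2: -37/5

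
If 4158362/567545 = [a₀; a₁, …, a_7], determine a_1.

3

⌊4158362/567545⌋ = 7, remainder 185547
⌊567545/185547⌋ = 3, remainder 10904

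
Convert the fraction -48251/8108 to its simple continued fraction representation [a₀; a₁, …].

-48251 = -6·8108 + 397, so a_0 = -6
8108 = 20·397 + 168, so a_1 = 20
397 = 2·168 + 61, so a_2 = 2
168 = 2·61 + 46, so a_3 = 2
61 = 1·46 + 15, so a_4 = 1
46 = 3·15 + 1, so a_5 = 3
15 = 15·1 + 0, so a_6 = 15

[-6; 20, 2, 2, 1, 3, 15]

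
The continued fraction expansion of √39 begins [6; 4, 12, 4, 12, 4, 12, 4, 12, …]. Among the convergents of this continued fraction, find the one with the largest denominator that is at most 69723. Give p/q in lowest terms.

62425/9996

a_0 = 6: 6/1  (≤ bound)
a_1 = 4: 25/4  (≤ bound)
a_2 = 12: 306/49  (≤ bound)
a_3 = 4: 1249/200  (≤ bound)
a_4 = 12: 15294/2449  (≤ bound)
a_5 = 4: 62425/9996  (≤ bound)
a_6 = 12: 764394/122401  (> 69723, stop)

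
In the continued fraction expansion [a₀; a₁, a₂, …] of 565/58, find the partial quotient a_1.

1

565 = 9·58 + 43, so a_0 = 9
58 = 1·43 + 15, so a_1 = 1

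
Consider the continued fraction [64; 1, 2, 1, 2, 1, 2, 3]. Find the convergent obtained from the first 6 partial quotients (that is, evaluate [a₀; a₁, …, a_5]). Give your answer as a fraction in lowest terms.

Starting at the tail and folding back:
Start with 1.
2 + 1/(1/1) = 2 + 1/1 = 3/1
1 + 1/(3/1) = 1 + 1/3 = 4/3
2 + 1/(4/3) = 2 + 3/4 = 11/4
1 + 1/(11/4) = 1 + 4/11 = 15/11
64 + 1/(15/11) = 64 + 11/15 = 971/15

971/15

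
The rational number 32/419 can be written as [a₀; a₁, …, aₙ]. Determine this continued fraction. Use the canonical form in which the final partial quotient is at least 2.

Run the Euclidean algorithm, recording each quotient:
32 = 0·419 + 32, so a_0 = 0
419 = 13·32 + 3, so a_1 = 13
32 = 10·3 + 2, so a_2 = 10
3 = 1·2 + 1, so a_3 = 1
2 = 2·1 + 0, so a_4 = 2

[0; 13, 10, 1, 2]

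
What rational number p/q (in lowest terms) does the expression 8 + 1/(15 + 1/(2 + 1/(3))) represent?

871/108

a_0 = 8: 8/1
a_1 = 15: 121/15
a_2 = 2: 250/31
a_3 = 3: 871/108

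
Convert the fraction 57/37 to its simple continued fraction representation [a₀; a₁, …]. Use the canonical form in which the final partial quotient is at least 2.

[1; 1, 1, 5, 1, 2]

57 ÷ 37 → quotient 1, remainder 20
37 ÷ 20 → quotient 1, remainder 17
20 ÷ 17 → quotient 1, remainder 3
17 ÷ 3 → quotient 5, remainder 2
3 ÷ 2 → quotient 1, remainder 1
2 ÷ 1 → quotient 2, remainder 0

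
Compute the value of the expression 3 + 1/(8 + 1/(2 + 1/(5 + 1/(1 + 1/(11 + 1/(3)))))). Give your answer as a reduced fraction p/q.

a_0 = 3: 3/1
a_1 = 8: 25/8
a_2 = 2: 53/17
a_3 = 5: 290/93
a_4 = 1: 343/110
a_5 = 11: 4063/1303
a_6 = 3: 12532/4019

12532/4019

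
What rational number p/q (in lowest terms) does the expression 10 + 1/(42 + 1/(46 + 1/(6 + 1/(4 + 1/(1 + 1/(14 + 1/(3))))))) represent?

27376975/2731198

Start with 3.
14 + 1/(3/1) = 14 + 1/3 = 43/3
1 + 1/(43/3) = 1 + 3/43 = 46/43
4 + 1/(46/43) = 4 + 43/46 = 227/46
6 + 1/(227/46) = 6 + 46/227 = 1408/227
46 + 1/(1408/227) = 46 + 227/1408 = 64995/1408
42 + 1/(64995/1408) = 42 + 1408/64995 = 2731198/64995
10 + 1/(2731198/64995) = 10 + 64995/2731198 = 27376975/2731198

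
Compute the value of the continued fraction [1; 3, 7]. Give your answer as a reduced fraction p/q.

29/22

a_0 = 1: 1/1
a_1 = 3: 4/3
a_2 = 7: 29/22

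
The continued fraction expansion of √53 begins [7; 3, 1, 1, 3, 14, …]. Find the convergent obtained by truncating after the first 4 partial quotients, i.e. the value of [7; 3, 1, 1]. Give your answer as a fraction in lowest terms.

Compute successive convergents:
a_0 = 7: 7/1
a_1 = 3: 22/3
a_2 = 1: 29/4
a_3 = 1: 51/7

51/7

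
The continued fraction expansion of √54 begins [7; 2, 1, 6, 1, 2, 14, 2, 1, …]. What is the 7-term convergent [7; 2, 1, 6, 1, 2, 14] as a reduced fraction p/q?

6959/947

a_0 = 7: 7/1
a_1 = 2: 15/2
a_2 = 1: 22/3
a_3 = 6: 147/20
a_4 = 1: 169/23
a_5 = 2: 485/66
a_6 = 14: 6959/947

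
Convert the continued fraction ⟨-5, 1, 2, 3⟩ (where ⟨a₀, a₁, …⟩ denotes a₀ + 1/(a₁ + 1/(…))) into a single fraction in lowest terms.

-43/10

Starting at the tail and folding back:
Start with 3.
2 + 1/(3/1) = 2 + 1/3 = 7/3
1 + 1/(7/3) = 1 + 3/7 = 10/7
-5 + 1/(10/7) = -5 + 7/10 = -43/10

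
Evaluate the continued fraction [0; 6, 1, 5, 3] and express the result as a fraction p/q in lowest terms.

a_0 = 0: 0/1
a_1 = 6: 1/6
a_2 = 1: 1/7
a_3 = 5: 6/41
a_4 = 3: 19/130

19/130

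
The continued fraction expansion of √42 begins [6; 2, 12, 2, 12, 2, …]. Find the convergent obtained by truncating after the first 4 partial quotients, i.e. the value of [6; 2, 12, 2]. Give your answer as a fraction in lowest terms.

337/52

a_0 = 6: 6/1
a_1 = 2: 13/2
a_2 = 12: 162/25
a_3 = 2: 337/52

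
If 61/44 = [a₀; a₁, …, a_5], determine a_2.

1

⌊61/44⌋ = 1, remainder 17
⌊44/17⌋ = 2, remainder 10
⌊17/10⌋ = 1, remainder 7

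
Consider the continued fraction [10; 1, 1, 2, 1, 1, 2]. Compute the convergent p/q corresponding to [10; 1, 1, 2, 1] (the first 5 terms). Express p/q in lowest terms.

74/7

a_0 = 10: 10/1
a_1 = 1: 11/1
a_2 = 1: 21/2
a_3 = 2: 53/5
a_4 = 1: 74/7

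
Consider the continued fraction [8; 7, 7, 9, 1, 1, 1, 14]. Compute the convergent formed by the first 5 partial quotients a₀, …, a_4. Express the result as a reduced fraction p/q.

Start with 1.
9 + 1/(1/1) = 9 + 1/1 = 10/1
7 + 1/(10/1) = 7 + 1/10 = 71/10
7 + 1/(71/10) = 7 + 10/71 = 507/71
8 + 1/(507/71) = 8 + 71/507 = 4127/507

4127/507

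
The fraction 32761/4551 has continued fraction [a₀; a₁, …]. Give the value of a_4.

5

⌊32761/4551⌋ = 7, remainder 904
⌊4551/904⌋ = 5, remainder 31
⌊904/31⌋ = 29, remainder 5
⌊31/5⌋ = 6, remainder 1
⌊5/1⌋ = 5, remainder 0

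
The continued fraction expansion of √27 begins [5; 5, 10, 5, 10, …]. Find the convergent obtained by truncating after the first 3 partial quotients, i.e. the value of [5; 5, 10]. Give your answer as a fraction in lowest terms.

Build up convergents one term at a time:
a_0 = 5: 5/1
a_1 = 5: 26/5
a_2 = 10: 265/51

265/51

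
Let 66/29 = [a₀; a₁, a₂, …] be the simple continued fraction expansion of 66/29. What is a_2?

66 = 2·29 + 8, so a_0 = 2
29 = 3·8 + 5, so a_1 = 3
8 = 1·5 + 3, so a_2 = 1

1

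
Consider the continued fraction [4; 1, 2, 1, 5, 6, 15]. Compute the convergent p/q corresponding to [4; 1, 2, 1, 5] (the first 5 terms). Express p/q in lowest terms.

109/23

Build up convergents one term at a time:
a_0 = 4: 4/1
a_1 = 1: 5/1
a_2 = 2: 14/3
a_3 = 1: 19/4
a_4 = 5: 109/23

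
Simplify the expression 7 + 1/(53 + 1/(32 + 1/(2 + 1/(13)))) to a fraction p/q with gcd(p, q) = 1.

326433/46508

a_0 = 7: 7/1
a_1 = 53: 372/53
a_2 = 32: 11911/1697
a_3 = 2: 24194/3447
a_4 = 13: 326433/46508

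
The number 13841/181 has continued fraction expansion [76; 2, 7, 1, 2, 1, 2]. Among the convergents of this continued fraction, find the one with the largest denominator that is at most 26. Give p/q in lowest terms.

a_0 = 76: 76/1  (≤ bound)
a_1 = 2: 153/2  (≤ bound)
a_2 = 7: 1147/15  (≤ bound)
a_3 = 1: 1300/17  (≤ bound)
a_4 = 2: 3747/49  (> 26, stop)

1300/17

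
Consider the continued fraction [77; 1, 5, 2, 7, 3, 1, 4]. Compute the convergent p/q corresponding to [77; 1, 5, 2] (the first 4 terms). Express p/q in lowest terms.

Start with 2.
5 + 1/(2/1) = 5 + 1/2 = 11/2
1 + 1/(11/2) = 1 + 2/11 = 13/11
77 + 1/(13/11) = 77 + 11/13 = 1012/13

1012/13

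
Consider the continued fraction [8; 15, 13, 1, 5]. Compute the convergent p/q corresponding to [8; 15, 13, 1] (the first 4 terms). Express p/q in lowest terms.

a_0 = 8: 8/1
a_1 = 15: 121/15
a_2 = 13: 1581/196
a_3 = 1: 1702/211

1702/211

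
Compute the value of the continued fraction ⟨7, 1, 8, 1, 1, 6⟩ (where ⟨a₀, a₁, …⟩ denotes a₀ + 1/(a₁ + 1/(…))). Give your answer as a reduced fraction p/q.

Work from the innermost term outward:
Start with 6.
1 + 1/(6/1) = 1 + 1/6 = 7/6
1 + 1/(7/6) = 1 + 6/7 = 13/7
8 + 1/(13/7) = 8 + 7/13 = 111/13
1 + 1/(111/13) = 1 + 13/111 = 124/111
7 + 1/(124/111) = 7 + 111/124 = 979/124

979/124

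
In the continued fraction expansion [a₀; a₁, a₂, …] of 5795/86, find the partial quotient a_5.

1

Repeatedly divide and take the remainder:
5795 = 67·86 + 33, so a_0 = 67
86 = 2·33 + 20, so a_1 = 2
33 = 1·20 + 13, so a_2 = 1
20 = 1·13 + 7, so a_3 = 1
13 = 1·7 + 6, so a_4 = 1
7 = 1·6 + 1, so a_5 = 1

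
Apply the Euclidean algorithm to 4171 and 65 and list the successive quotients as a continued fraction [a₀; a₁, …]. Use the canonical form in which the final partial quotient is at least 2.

[64; 5, 1, 10]

Repeatedly divide and take the remainder:
4171 = 64·65 + 11, so a_0 = 64
65 = 5·11 + 10, so a_1 = 5
11 = 1·10 + 1, so a_2 = 1
10 = 10·1 + 0, so a_3 = 10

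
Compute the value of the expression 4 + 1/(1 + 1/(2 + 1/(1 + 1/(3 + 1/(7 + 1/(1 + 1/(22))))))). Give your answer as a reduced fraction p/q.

a_0 = 4: 4/1
a_1 = 1: 5/1
a_2 = 2: 14/3
a_3 = 1: 19/4
a_4 = 3: 71/15
a_5 = 7: 516/109
a_6 = 1: 587/124
a_7 = 22: 13430/2837

13430/2837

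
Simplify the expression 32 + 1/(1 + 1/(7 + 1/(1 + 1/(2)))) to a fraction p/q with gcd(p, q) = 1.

855/26

a_0 = 32: 32/1
a_1 = 1: 33/1
a_2 = 7: 263/8
a_3 = 1: 296/9
a_4 = 2: 855/26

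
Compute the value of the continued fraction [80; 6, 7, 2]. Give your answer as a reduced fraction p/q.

7375/92

Build up convergents one term at a time:
a_0 = 80: 80/1
a_1 = 6: 481/6
a_2 = 7: 3447/43
a_3 = 2: 7375/92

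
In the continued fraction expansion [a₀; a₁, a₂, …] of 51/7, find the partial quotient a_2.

2

Run the Euclidean algorithm, recording each quotient:
⌊51/7⌋ = 7, remainder 2
⌊7/2⌋ = 3, remainder 1
⌊2/1⌋ = 2, remainder 0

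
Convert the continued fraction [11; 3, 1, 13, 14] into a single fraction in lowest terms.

8711/774

Start with 14.
13 + 1/(14/1) = 13 + 1/14 = 183/14
1 + 1/(183/14) = 1 + 14/183 = 197/183
3 + 1/(197/183) = 3 + 183/197 = 774/197
11 + 1/(774/197) = 11 + 197/774 = 8711/774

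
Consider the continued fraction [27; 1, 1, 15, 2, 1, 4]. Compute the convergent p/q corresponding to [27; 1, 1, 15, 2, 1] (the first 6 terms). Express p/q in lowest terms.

Start with 1.
2 + 1/(1/1) = 2 + 1/1 = 3/1
15 + 1/(3/1) = 15 + 1/3 = 46/3
1 + 1/(46/3) = 1 + 3/46 = 49/46
1 + 1/(49/46) = 1 + 46/49 = 95/49
27 + 1/(95/49) = 27 + 49/95 = 2614/95

2614/95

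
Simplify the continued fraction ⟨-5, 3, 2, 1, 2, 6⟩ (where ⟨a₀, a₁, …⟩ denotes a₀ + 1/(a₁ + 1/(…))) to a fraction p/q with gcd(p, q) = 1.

a_0 = -5: -5/1
a_1 = 3: -14/3
a_2 = 2: -33/7
a_3 = 1: -47/10
a_4 = 2: -127/27
a_5 = 6: -809/172

-809/172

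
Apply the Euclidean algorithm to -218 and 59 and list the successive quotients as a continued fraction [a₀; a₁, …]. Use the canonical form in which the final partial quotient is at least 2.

-218 = -4·59 + 18, so a_0 = -4
59 = 3·18 + 5, so a_1 = 3
18 = 3·5 + 3, so a_2 = 3
5 = 1·3 + 2, so a_3 = 1
3 = 1·2 + 1, so a_4 = 1
2 = 2·1 + 0, so a_5 = 2

[-4; 3, 3, 1, 1, 2]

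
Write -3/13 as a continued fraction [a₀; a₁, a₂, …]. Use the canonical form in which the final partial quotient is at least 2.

[-1; 1, 3, 3]

Run the Euclidean algorithm, recording each quotient:
-3 ÷ 13 → quotient -1, remainder 10
13 ÷ 10 → quotient 1, remainder 3
10 ÷ 3 → quotient 3, remainder 1
3 ÷ 1 → quotient 3, remainder 0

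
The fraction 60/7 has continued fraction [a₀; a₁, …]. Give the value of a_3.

3

60 = 8·7 + 4, so a_0 = 8
7 = 1·4 + 3, so a_1 = 1
4 = 1·3 + 1, so a_2 = 1
3 = 3·1 + 0, so a_3 = 3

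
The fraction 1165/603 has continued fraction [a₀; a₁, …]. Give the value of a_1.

1

1165 ÷ 603 → quotient 1, remainder 562
603 ÷ 562 → quotient 1, remainder 41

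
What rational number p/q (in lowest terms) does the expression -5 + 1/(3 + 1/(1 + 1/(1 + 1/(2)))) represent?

-85/18

a_0 = -5: -5/1
a_1 = 3: -14/3
a_2 = 1: -19/4
a_3 = 1: -33/7
a_4 = 2: -85/18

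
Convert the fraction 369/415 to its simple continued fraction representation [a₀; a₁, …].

Run the Euclidean algorithm, recording each quotient:
⌊369/415⌋ = 0, remainder 369
⌊415/369⌋ = 1, remainder 46
⌊369/46⌋ = 8, remainder 1
⌊46/1⌋ = 46, remainder 0

[0; 1, 8, 46]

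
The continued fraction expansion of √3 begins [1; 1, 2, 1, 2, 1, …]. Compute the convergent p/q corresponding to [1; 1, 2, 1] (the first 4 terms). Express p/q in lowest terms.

a_0 = 1: 1/1
a_1 = 1: 2/1
a_2 = 2: 5/3
a_3 = 1: 7/4

7/4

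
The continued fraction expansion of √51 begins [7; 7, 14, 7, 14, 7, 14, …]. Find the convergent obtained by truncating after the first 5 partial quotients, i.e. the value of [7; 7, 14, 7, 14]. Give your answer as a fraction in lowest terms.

70693/9899

Start with 14.
7 + 1/(14/1) = 7 + 1/14 = 99/14
14 + 1/(99/14) = 14 + 14/99 = 1400/99
7 + 1/(1400/99) = 7 + 99/1400 = 9899/1400
7 + 1/(9899/1400) = 7 + 1400/9899 = 70693/9899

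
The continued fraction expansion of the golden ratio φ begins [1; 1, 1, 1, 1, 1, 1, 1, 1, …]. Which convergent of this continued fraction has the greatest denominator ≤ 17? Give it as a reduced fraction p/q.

List convergents until the denominator exceeds the bound:
a_0 = 1: 1/1  (≤ bound)
a_1 = 1: 2/1  (≤ bound)
a_2 = 1: 3/2  (≤ bound)
a_3 = 1: 5/3  (≤ bound)
a_4 = 1: 8/5  (≤ bound)
a_5 = 1: 13/8  (≤ bound)
a_6 = 1: 21/13  (≤ bound)
a_7 = 1: 34/21  (> 17, stop)

21/13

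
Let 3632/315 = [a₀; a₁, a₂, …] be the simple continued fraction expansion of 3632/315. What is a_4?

⌊3632/315⌋ = 11, remainder 167
⌊315/167⌋ = 1, remainder 148
⌊167/148⌋ = 1, remainder 19
⌊148/19⌋ = 7, remainder 15
⌊19/15⌋ = 1, remainder 4

1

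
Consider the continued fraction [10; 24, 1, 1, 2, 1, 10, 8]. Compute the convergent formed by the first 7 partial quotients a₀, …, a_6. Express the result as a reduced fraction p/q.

a_0 = 10: 10/1
a_1 = 24: 241/24
a_2 = 1: 251/25
a_3 = 1: 492/49
a_4 = 2: 1235/123
a_5 = 1: 1727/172
a_6 = 10: 18505/1843

18505/1843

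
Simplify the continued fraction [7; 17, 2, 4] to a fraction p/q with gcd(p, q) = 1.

a_0 = 7: 7/1
a_1 = 17: 120/17
a_2 = 2: 247/35
a_3 = 4: 1108/157

1108/157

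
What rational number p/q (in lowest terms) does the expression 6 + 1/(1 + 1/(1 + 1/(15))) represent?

202/31

a_0 = 6: 6/1
a_1 = 1: 7/1
a_2 = 1: 13/2
a_3 = 15: 202/31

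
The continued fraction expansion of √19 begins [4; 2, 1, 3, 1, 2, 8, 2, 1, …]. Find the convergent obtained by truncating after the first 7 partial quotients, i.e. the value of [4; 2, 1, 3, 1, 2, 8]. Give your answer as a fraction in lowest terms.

1421/326

Build up convergents one term at a time:
a_0 = 4: 4/1
a_1 = 2: 9/2
a_2 = 1: 13/3
a_3 = 3: 48/11
a_4 = 1: 61/14
a_5 = 2: 170/39
a_6 = 8: 1421/326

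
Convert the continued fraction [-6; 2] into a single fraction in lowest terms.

Starting at the tail and folding back:
Start with 2.
-6 + 1/(2/1) = -6 + 1/2 = -11/2

-11/2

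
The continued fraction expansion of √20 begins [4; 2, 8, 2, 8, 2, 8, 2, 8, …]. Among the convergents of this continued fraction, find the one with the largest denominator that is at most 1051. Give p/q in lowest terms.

a_0 = 4: 4/1  (≤ bound)
a_1 = 2: 9/2  (≤ bound)
a_2 = 8: 76/17  (≤ bound)
a_3 = 2: 161/36  (≤ bound)
a_4 = 8: 1364/305  (≤ bound)
a_5 = 2: 2889/646  (≤ bound)
a_6 = 8: 24476/5473  (> 1051, stop)

2889/646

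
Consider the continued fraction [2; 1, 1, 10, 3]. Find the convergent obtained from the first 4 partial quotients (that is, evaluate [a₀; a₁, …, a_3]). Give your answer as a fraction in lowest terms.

a_0 = 2: 2/1
a_1 = 1: 3/1
a_2 = 1: 5/2
a_3 = 10: 53/21

53/21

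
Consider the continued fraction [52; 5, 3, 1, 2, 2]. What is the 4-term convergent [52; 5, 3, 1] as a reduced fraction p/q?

a_0 = 52: 52/1
a_1 = 5: 261/5
a_2 = 3: 835/16
a_3 = 1: 1096/21

1096/21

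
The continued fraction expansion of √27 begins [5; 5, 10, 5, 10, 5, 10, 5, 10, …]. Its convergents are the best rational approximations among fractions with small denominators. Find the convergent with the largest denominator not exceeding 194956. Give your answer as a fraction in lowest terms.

716035/137801

List convergents until the denominator exceeds the bound:
a_0 = 5: 5/1  (≤ bound)
a_1 = 5: 26/5  (≤ bound)
a_2 = 10: 265/51  (≤ bound)
a_3 = 5: 1351/260  (≤ bound)
a_4 = 10: 13775/2651  (≤ bound)
a_5 = 5: 70226/13515  (≤ bound)
a_6 = 10: 716035/137801  (≤ bound)
a_7 = 5: 3650401/702520  (> 194956, stop)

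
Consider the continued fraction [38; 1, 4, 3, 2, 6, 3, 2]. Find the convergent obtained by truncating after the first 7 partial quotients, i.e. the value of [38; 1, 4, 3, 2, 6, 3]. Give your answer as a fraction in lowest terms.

Work from the innermost term outward:
Start with 3.
6 + 1/(3/1) = 6 + 1/3 = 19/3
2 + 1/(19/3) = 2 + 3/19 = 41/19
3 + 1/(41/19) = 3 + 19/41 = 142/41
4 + 1/(142/41) = 4 + 41/142 = 609/142
1 + 1/(609/142) = 1 + 142/609 = 751/609
38 + 1/(751/609) = 38 + 609/751 = 29147/751

29147/751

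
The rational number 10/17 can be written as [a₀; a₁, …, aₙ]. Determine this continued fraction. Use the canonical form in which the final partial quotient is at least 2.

10 ÷ 17 → quotient 0, remainder 10
17 ÷ 10 → quotient 1, remainder 7
10 ÷ 7 → quotient 1, remainder 3
7 ÷ 3 → quotient 2, remainder 1
3 ÷ 1 → quotient 3, remainder 0

[0; 1, 1, 2, 3]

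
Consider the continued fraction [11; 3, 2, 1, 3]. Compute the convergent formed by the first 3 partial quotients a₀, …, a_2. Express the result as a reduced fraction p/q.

Work from the innermost term outward:
Start with 2.
3 + 1/(2/1) = 3 + 1/2 = 7/2
11 + 1/(7/2) = 11 + 2/7 = 79/7

79/7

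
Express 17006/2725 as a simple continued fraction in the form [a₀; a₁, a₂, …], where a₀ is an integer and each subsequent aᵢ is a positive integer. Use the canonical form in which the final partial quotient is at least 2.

[6; 4, 6, 2, 50]

Repeatedly divide and take the remainder:
17006 = 6·2725 + 656, so a_0 = 6
2725 = 4·656 + 101, so a_1 = 4
656 = 6·101 + 50, so a_2 = 6
101 = 2·50 + 1, so a_3 = 2
50 = 50·1 + 0, so a_4 = 50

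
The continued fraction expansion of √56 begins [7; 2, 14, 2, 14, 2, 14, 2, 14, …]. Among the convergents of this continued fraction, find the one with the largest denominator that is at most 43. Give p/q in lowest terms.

217/29

List convergents until the denominator exceeds the bound:
a_0 = 7: 7/1  (≤ bound)
a_1 = 2: 15/2  (≤ bound)
a_2 = 14: 217/29  (≤ bound)
a_3 = 2: 449/60  (> 43, stop)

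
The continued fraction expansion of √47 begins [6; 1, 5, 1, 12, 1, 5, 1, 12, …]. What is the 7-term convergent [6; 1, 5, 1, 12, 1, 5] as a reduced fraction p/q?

3942/575

a_0 = 6: 6/1
a_1 = 1: 7/1
a_2 = 5: 41/6
a_3 = 1: 48/7
a_4 = 12: 617/90
a_5 = 1: 665/97
a_6 = 5: 3942/575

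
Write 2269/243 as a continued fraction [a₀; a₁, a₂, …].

Run the Euclidean algorithm, recording each quotient:
⌊2269/243⌋ = 9, remainder 82
⌊243/82⌋ = 2, remainder 79
⌊82/79⌋ = 1, remainder 3
⌊79/3⌋ = 26, remainder 1
⌊3/1⌋ = 3, remainder 0

[9; 2, 1, 26, 3]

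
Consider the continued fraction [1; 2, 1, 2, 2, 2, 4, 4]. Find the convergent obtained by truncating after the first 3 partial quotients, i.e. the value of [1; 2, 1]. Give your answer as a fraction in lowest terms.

4/3

Compute successive convergents:
a_0 = 1: 1/1
a_1 = 2: 3/2
a_2 = 1: 4/3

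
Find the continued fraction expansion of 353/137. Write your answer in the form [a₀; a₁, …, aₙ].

[2; 1, 1, 2, 1, 3, 5]

⌊353/137⌋ = 2, remainder 79
⌊137/79⌋ = 1, remainder 58
⌊79/58⌋ = 1, remainder 21
⌊58/21⌋ = 2, remainder 16
⌊21/16⌋ = 1, remainder 5
⌊16/5⌋ = 3, remainder 1
⌊5/1⌋ = 5, remainder 0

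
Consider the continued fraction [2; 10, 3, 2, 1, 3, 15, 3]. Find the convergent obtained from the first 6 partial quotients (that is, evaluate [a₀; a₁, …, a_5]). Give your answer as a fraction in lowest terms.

Start with 3.
1 + 1/(3/1) = 1 + 1/3 = 4/3
2 + 1/(4/3) = 2 + 3/4 = 11/4
3 + 1/(11/4) = 3 + 4/11 = 37/11
10 + 1/(37/11) = 10 + 11/37 = 381/37
2 + 1/(381/37) = 2 + 37/381 = 799/381

799/381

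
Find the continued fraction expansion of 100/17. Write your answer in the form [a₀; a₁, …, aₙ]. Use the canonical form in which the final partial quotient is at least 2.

Repeatedly divide and take the remainder:
100 ÷ 17 → quotient 5, remainder 15
17 ÷ 15 → quotient 1, remainder 2
15 ÷ 2 → quotient 7, remainder 1
2 ÷ 1 → quotient 2, remainder 0

[5; 1, 7, 2]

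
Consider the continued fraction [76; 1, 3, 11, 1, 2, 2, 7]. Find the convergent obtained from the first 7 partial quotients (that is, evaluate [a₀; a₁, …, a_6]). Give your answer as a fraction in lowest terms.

Collapse the nested fraction from the inside out:
Start with 2.
2 + 1/(2/1) = 2 + 1/2 = 5/2
1 + 1/(5/2) = 1 + 2/5 = 7/5
11 + 1/(7/5) = 11 + 5/7 = 82/7
3 + 1/(82/7) = 3 + 7/82 = 253/82
1 + 1/(253/82) = 1 + 82/253 = 335/253
76 + 1/(335/253) = 76 + 253/335 = 25713/335

25713/335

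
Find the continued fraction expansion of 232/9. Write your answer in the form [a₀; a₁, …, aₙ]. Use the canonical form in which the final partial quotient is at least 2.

⌊232/9⌋ = 25, remainder 7
⌊9/7⌋ = 1, remainder 2
⌊7/2⌋ = 3, remainder 1
⌊2/1⌋ = 2, remainder 0

[25; 1, 3, 2]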